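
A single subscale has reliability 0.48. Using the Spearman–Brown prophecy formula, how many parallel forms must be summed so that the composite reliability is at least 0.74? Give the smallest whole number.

k ≥ ρ*(1−ρ₁)/(ρ₁(1−ρ*)) = 0.74·0.52 / (0.48·0.26) = 3.083.
Smallest integer k = 4.

4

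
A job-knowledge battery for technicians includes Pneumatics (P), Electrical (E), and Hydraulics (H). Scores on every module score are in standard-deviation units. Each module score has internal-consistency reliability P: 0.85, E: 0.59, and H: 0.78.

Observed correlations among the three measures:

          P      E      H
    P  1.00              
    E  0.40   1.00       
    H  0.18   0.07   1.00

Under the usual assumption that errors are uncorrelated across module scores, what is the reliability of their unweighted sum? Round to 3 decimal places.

Var(P+E+H) = 3 + 2·[0.40 + 0.18 + 0.07] = 3 + 1.3 = 4.3.
Because errors are independent across components, Cov(Tᵢ,Tⱼ) = Cov(Xᵢ,Xⱼ); the off-diagonal part of the true-score variance is the same as above.
True-score variance = [0.85 + 0.59 + 0.78] + 1.3 = 2.22 + 1.3 = 3.52.
Reliability = 3.52 / 4.3 = 0.819.

0.819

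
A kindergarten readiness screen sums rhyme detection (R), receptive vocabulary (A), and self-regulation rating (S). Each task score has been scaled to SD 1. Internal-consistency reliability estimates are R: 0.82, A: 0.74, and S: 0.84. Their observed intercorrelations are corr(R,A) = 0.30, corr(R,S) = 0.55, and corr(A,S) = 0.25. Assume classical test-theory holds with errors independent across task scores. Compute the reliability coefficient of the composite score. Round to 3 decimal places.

Var(R+A+S) = 3 + 2·[0.30 + 0.55 + 0.25] = 3 + 2.2 = 5.2.
Under uncorrelated errors the observed covariances equal the true-score covariances, so only the own-variance terms attenuate.
True-score variance = [0.82 + 0.74 + 0.84] + 2.2 = 2.4 + 2.2 = 4.6.
Reliability = 4.6 / 5.2 = 0.885.

0.885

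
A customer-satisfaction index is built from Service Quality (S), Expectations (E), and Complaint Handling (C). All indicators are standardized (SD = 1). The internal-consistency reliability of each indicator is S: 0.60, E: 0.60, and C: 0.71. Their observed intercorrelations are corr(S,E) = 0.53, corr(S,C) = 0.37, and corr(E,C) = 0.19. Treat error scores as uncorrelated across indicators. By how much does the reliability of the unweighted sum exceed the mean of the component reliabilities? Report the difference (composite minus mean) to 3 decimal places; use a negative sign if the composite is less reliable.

0.153

Var(sum) = 3 + 2.18 = 5.18; true-score variance = 1.91 + 2.18 = 4.09; composite reliability = 0.7896.
Mean component reliability = 0.6367.
Difference = 0.7896 − 0.6367 = 0.153.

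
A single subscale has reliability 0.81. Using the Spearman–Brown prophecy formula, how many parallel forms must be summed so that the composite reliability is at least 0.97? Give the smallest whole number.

8

k ≥ ρ*(1−ρ₁)/(ρ₁(1−ρ*)) = 0.97·0.19 / (0.81·0.03) = 7.584.
Smallest integer k = 8.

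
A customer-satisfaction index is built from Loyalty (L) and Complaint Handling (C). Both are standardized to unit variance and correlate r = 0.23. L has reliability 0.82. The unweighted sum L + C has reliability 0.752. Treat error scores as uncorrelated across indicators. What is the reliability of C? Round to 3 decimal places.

Var(L+C) = 2 + 2·0.23 = 2.460.
True-score variance = ρ_L + ρ_C + 2·0.23, so 0.752 = (0.82 + ρ_C + 0.46) / 2.460.
ρ_C = 0.752·2.460 − 0.82 − 0.46 = 0.570.

0.570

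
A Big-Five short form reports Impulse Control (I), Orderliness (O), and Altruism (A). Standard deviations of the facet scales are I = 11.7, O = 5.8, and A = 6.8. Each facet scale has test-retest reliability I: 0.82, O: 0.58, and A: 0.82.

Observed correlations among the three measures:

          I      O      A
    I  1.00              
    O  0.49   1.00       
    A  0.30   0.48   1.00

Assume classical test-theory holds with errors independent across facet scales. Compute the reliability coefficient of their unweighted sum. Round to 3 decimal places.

0.872

Var(I+O+A) = 11.7² + 5.8² + 6.8² + 2·[11.7·5.8·0.49 + 11.7·6.8·0.30 + 5.8·6.8·0.48] = 216.77 + 152.101 = 368.871.
Because errors are independent across components, Cov(Tᵢ,Tⱼ) = Cov(Xᵢ,Xⱼ); the off-diagonal part of the true-score variance is the same as above.
True-score variance = [11.7²·0.82 + 5.8²·0.58 + 6.8²·0.82] + 152.101 = 169.678 + 152.101 = 321.779.
Reliability = 321.779 / 368.871 = 0.872.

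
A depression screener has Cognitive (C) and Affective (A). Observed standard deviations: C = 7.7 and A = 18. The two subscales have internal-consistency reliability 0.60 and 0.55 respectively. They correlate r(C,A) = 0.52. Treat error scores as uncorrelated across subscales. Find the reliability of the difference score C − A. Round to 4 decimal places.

Var(C−A) = 7.7² + 18² − 2·7.7·18·0.52 = 383.29 − 144.144 = 239.146.
Under uncorrelated errors the observed covariances equal the true-score covariances, so only the own-variance terms attenuate.
True-score variance = [7.7²·0.60 + 18²·0.55] − 144.144 = 213.774 − 144.144 = 69.63.
Reliability = 69.63 / 239.146 = 0.2912.

0.2912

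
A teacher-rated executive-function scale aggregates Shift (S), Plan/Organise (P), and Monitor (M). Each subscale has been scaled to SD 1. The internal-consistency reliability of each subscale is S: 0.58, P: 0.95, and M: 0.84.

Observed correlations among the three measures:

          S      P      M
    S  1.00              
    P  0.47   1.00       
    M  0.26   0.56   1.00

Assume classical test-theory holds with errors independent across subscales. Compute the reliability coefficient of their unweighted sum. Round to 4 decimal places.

0.8871

Var(S+P+M) = 3 + 2·[0.47 + 0.26 + 0.56] = 3 + 2.58 = 5.58.
Because errors are independent across components, Cov(Tᵢ,Tⱼ) = Cov(Xᵢ,Xⱼ); the off-diagonal part of the true-score variance is the same as above.
True-score variance = [0.58 + 0.95 + 0.84] + 2.58 = 2.37 + 2.58 = 4.95.
Reliability = 4.95 / 5.58 = 0.8871.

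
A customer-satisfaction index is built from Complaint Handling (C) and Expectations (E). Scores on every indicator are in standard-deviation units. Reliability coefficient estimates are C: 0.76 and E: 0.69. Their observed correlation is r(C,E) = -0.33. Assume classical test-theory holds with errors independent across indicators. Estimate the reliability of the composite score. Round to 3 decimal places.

0.590

Var(C+E) = 2 + 2·[(-0.33)] = 2 − 0.66 = 1.34.
With uncorrelated errors the cross-covariances are all true-score covariance, so they carry over unchanged; only the diagonal terms shrink to ρᵢσᵢ².
True-score variance = [0.76 + 0.69] − 0.66 = 1.45 − 0.66 = 0.79.
Reliability = 0.79 / 1.34 = 0.590.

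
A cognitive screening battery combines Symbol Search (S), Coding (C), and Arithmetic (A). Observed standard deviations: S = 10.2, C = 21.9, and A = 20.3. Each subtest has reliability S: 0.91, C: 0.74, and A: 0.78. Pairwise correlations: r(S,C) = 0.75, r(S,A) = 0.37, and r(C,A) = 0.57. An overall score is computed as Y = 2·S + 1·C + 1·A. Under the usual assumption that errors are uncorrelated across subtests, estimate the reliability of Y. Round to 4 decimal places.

0.9094

Var(Y) = 2²·10.2² + 21.9² + 20.3² + 2·[2·10.2·21.9·0.75 + 2·10.2·20.3·0.37 + 21.9·20.3·0.57] = 1307.86 + 1483.4 = 2791.26.
Because errors are independent across components, Cov(Tᵢ,Tⱼ) = Cov(Xᵢ,Xⱼ); the off-diagonal part of the true-score variance is the same as above.
True-score variance = [2²·10.2²·0.91 + 21.9²·0.74 + 20.3²·0.78] + 1483.4 = 1055.05 + 1483.4 = 2538.45.
Reliability = 2538.45 / 2791.26 = 0.9094.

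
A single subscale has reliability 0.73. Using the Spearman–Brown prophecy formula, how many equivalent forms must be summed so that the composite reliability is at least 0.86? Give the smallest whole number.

k ≥ ρ*(1−ρ₁)/(ρ₁(1−ρ*)) = 0.86·0.27 / (0.73·0.14) = 2.272.
Smallest integer k = 3.

3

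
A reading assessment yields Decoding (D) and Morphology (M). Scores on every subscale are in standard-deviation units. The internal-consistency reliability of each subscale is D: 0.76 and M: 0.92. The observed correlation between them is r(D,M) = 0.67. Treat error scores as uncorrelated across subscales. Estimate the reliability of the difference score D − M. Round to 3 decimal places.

0.515

Var(D−M) = 1 + 1 − 2·0.67 = 2 − 1.34 = 0.66.
With uncorrelated errors the cross-covariances are all true-score covariance, so they carry over unchanged; only the diagonal terms shrink to ρᵢσᵢ².
True-score variance = [0.76 + 0.92] − 1.34 = 1.68 − 1.34 = 0.34.
Reliability = 0.34 / 0.66 = 0.515.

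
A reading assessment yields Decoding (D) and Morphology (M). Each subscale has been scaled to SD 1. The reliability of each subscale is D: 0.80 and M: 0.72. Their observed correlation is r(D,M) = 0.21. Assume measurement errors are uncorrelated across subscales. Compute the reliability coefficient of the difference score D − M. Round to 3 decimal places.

Var(D−M) = 1 + 1 − 2·0.21 = 2 − 0.42 = 1.58.
Under uncorrelated errors the observed covariances equal the true-score covariances, so only the own-variance terms attenuate.
True-score variance = [0.80 + 0.72] − 0.42 = 1.52 − 0.42 = 1.1.
Reliability = 1.1 / 1.58 = 0.696.

0.696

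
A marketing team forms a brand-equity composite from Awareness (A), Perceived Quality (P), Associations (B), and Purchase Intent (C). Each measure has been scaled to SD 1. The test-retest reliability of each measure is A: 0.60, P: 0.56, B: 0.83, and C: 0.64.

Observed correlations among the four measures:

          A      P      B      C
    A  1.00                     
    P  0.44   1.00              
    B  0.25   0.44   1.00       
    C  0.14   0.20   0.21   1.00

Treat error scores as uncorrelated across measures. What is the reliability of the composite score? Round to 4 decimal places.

Var(A+P+B+C) = 4 + 2·[0.44 + 0.25 + 0.14 + 0.44 + 0.20 + 0.21] = 4 + 3.36 = 7.36.
Because errors are independent across components, Cov(Tᵢ,Tⱼ) = Cov(Xᵢ,Xⱼ); the off-diagonal part of the true-score variance is the same as above.
True-score variance = [0.60 + 0.56 + 0.83 + 0.64] + 3.36 = 2.63 + 3.36 = 5.99.
Reliability = 5.99 / 7.36 = 0.8139.

0.8139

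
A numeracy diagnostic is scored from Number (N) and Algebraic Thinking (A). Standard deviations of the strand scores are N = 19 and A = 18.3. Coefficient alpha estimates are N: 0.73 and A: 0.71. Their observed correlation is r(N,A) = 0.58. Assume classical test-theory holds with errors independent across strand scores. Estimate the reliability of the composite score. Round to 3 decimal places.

0.823

Var(N+A) = 19² + 18.3² + 2·[19·18.3·0.58] = 695.89 + 403.332 = 1099.22.
With uncorrelated errors the cross-covariances are all true-score covariance, so they carry over unchanged; only the diagonal terms shrink to ρᵢσᵢ².
True-score variance = [19²·0.73 + 18.3²·0.71] + 403.332 = 501.302 + 403.332 = 904.634.
Reliability = 904.634 / 1099.22 = 0.823.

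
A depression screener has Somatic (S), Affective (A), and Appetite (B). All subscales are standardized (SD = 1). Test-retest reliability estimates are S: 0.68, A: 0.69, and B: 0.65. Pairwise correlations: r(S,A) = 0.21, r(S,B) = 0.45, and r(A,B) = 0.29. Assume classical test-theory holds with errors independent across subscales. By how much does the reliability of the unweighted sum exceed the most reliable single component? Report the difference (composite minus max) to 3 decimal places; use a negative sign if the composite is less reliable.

0.110

Var(sum) = 3 + 1.9 = 4.9; true-score variance = 2.02 + 1.9 = 3.92; composite reliability = 0.8000.
Max component reliability = 0.6900.
Difference = 0.8000 − 0.6900 = 0.110.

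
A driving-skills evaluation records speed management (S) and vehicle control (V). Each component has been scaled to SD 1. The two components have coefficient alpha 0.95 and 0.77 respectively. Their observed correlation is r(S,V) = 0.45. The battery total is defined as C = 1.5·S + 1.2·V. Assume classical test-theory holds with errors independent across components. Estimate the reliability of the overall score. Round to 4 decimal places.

0.9164

Var(C) = 1.5² + 1.2² + 2·[1.8·0.45] = 3.69 + 1.62 = 5.31.
Because errors are independent across components, Cov(Tᵢ,Tⱼ) = Cov(Xᵢ,Xⱼ); the off-diagonal part of the true-score variance is the same as above.
True-score variance = [1.5²·0.95 + 1.2²·0.77] + 1.62 = 3.2463 + 1.62 = 4.8663.
Reliability = 4.8663 / 5.31 = 0.9164.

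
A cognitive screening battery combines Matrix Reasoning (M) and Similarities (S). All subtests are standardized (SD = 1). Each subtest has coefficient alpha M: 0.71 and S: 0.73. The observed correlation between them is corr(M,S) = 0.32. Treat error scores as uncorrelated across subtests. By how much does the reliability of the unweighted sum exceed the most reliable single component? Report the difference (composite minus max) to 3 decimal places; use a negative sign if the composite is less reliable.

0.058

Var(sum) = 2 + 0.64 = 2.64; true-score variance = 1.44 + 0.64 = 2.08; composite reliability = 0.7879.
Max component reliability = 0.7300.
Difference = 0.7879 − 0.7300 = 0.058.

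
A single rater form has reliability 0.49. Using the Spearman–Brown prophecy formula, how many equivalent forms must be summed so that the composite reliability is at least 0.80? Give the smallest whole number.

5

k ≥ ρ*(1−ρ₁)/(ρ₁(1−ρ*)) = 0.80·0.51 / (0.49·0.20) = 4.163.
Smallest integer k = 5.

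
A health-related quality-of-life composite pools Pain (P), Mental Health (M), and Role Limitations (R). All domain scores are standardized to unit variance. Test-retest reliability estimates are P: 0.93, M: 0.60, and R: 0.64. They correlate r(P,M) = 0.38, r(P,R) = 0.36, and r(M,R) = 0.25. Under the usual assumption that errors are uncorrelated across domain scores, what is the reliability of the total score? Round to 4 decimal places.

0.8333

Var(P+M+R) = 3 + 2·[0.38 + 0.36 + 0.25] = 3 + 1.98 = 4.98.
With uncorrelated errors the cross-covariances are all true-score covariance, so they carry over unchanged; only the diagonal terms shrink to ρᵢσᵢ².
True-score variance = [0.93 + 0.60 + 0.64] + 1.98 = 2.17 + 1.98 = 4.15.
Reliability = 4.15 / 4.98 = 0.8333.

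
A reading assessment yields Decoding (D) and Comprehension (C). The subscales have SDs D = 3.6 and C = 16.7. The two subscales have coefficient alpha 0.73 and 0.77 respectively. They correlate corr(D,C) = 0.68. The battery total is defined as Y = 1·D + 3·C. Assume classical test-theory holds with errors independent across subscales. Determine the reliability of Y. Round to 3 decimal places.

0.790

Var(Y) = 3.6² + 3²·16.7² + 2·[3·3.6·16.7·0.68] = 2522.97 + 245.29 = 2768.26.
Under uncorrelated errors the observed covariances equal the true-score covariances, so only the own-variance terms attenuate.
True-score variance = [3.6²·0.73 + 3²·16.7²·0.77] + 245.29 = 1942.17 + 245.29 = 2187.46.
Reliability = 2187.46 / 2768.26 = 0.790.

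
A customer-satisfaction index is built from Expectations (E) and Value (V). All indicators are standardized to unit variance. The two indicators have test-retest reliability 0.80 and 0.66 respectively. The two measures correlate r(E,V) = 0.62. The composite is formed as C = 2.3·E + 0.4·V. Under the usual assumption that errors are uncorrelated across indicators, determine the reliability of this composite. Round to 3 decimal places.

0.831

Var(C) = 2.3² + 0.4² + 2·[0.92·0.62] = 5.45 + 1.1408 = 6.5908.
Because errors are independent across components, Cov(Tᵢ,Tⱼ) = Cov(Xᵢ,Xⱼ); the off-diagonal part of the true-score variance is the same as above.
True-score variance = [2.3²·0.80 + 0.4²·0.66] + 1.1408 = 4.3376 + 1.1408 = 5.4784.
Reliability = 5.4784 / 6.5908 = 0.831.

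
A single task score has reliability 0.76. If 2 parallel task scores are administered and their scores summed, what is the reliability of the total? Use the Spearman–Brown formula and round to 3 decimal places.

ρ_k = kρ / (1 + (k−1)ρ) = 2·0.76 / (1 + 1·0.76) = 1.520 / 1.760 = 0.864.

0.864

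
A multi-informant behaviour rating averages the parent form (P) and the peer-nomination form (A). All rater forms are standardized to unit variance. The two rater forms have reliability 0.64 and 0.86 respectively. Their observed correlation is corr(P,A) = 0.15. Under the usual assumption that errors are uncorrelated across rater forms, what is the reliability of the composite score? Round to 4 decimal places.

0.7826

Var(P+A) = 2 + 2·[0.15] = 2 + 0.3 = 2.3.
Under uncorrelated errors the observed covariances equal the true-score covariances, so only the own-variance terms attenuate.
True-score variance = [0.64 + 0.86] + 0.3 = 1.5 + 0.3 = 1.8.
Reliability = 1.8 / 2.3 = 0.7826.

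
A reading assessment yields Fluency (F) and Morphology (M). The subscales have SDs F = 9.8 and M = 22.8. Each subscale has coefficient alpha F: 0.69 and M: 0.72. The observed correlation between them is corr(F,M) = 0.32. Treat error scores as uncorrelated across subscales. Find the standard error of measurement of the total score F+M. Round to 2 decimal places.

Var(total) = 615.88 + 143.002 = 758.882.
True-score variance = 440.552 + 143.002 = 583.554, so reliability = 0.7690.
Error variance = 758.882 − 583.554 = 175.328; SEM = √175.328 = 13.24.

13.24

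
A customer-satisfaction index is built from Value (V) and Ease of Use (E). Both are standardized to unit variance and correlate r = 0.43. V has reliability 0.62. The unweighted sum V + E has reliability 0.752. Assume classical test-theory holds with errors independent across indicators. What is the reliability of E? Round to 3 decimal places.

0.671

Var(V+E) = 2 + 2·0.43 = 2.860.
True-score variance = ρ_V + ρ_E + 2·0.43, so 0.752 = (0.62 + ρ_E + 0.86) / 2.860.
ρ_E = 0.752·2.860 − 0.62 − 0.86 = 0.671.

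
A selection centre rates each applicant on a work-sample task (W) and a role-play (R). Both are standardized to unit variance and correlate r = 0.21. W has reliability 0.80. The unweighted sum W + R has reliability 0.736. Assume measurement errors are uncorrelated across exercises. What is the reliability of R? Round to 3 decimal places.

0.561

Var(W+R) = 2 + 2·0.21 = 2.420.
True-score variance = ρ_W + ρ_R + 2·0.21, so 0.736 = (0.80 + ρ_R + 0.42) / 2.420.
ρ_R = 0.736·2.420 − 0.80 − 0.42 = 0.561.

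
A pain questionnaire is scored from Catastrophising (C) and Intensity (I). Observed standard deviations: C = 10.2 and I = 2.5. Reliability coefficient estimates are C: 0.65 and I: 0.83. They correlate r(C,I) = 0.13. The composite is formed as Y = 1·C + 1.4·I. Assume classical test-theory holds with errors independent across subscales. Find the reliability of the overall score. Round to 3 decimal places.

0.693

Var(Y) = 10.2² + 1.4²·2.5² + 2·[1.4·10.2·2.5·0.13] = 116.29 + 9.282 = 125.572.
Under uncorrelated errors the observed covariances equal the true-score covariances, so only the own-variance terms attenuate.
True-score variance = [10.2²·0.65 + 1.4²·2.5²·0.83] + 9.282 = 77.7935 + 9.282 = 87.0755.
Reliability = 87.0755 / 125.572 = 0.693.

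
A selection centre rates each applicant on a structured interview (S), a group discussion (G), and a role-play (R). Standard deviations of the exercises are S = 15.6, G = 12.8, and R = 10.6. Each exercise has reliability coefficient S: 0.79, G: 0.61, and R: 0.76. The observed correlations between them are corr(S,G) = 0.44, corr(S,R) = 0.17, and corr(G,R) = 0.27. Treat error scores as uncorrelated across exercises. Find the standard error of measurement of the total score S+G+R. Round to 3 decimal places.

11.915

Var(total) = 519.56 + 305.208 = 824.768.
True-score variance = 377.59 + 305.208 = 682.798, so reliability = 0.8279.
Error variance = 824.768 − 682.798 = 141.97; SEM = √141.97 = 11.915.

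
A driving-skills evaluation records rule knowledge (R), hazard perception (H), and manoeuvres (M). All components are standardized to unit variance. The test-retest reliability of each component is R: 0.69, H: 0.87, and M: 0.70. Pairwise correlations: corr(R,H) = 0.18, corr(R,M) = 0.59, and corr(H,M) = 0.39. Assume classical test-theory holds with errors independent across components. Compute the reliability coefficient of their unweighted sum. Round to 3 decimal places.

Var(R+H+M) = 3 + 2·[0.18 + 0.59 + 0.39] = 3 + 2.32 = 5.32.
With uncorrelated errors the cross-covariances are all true-score covariance, so they carry over unchanged; only the diagonal terms shrink to ρᵢσᵢ².
True-score variance = [0.69 + 0.87 + 0.70] + 2.32 = 2.26 + 2.32 = 4.58.
Reliability = 4.58 / 5.32 = 0.861.

0.861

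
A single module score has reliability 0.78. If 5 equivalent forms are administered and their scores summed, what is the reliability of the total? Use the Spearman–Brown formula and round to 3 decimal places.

0.947

ρ_k = kρ / (1 + (k−1)ρ) = 5·0.78 / (1 + 4·0.78) = 3.900 / 4.120 = 0.947.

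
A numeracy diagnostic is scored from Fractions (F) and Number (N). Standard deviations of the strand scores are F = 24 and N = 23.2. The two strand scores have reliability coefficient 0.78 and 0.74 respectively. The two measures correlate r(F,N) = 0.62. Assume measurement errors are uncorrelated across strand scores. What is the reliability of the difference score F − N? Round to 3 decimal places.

Var(F−N) = 24² + 23.2² − 2·24·23.2·0.62 = 1114.24 − 690.432 = 423.808.
With uncorrelated errors the cross-covariances are all true-score covariance, so they carry over unchanged; only the diagonal terms shrink to ρᵢσᵢ².
True-score variance = [24²·0.78 + 23.2²·0.74] − 690.432 = 847.578 − 690.432 = 157.146.
Reliability = 157.146 / 423.808 = 0.371.

0.371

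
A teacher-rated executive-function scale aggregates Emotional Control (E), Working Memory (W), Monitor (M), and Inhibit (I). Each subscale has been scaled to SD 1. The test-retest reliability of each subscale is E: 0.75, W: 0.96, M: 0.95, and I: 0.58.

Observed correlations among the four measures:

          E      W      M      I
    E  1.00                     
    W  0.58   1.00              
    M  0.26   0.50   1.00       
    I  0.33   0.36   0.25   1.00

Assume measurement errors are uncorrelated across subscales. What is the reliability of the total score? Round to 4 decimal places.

Var(E+W+M+I) = 4 + 2·[0.58 + 0.26 + 0.33 + 0.50 + 0.36 + 0.25] = 4 + 4.56 = 8.56.
Because errors are independent across components, Cov(Tᵢ,Tⱼ) = Cov(Xᵢ,Xⱼ); the off-diagonal part of the true-score variance is the same as above.
True-score variance = [0.75 + 0.96 + 0.95 + 0.58] + 4.56 = 3.24 + 4.56 = 7.8.
Reliability = 7.8 / 8.56 = 0.9112.

0.9112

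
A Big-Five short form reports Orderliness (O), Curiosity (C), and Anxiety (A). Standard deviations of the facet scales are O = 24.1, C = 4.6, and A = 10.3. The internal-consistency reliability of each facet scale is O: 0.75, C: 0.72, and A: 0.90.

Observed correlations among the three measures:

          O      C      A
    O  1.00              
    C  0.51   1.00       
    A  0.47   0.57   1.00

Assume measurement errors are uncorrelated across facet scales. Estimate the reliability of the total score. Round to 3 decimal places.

Var(O+C+A) = 24.1² + 4.6² + 10.3² + 2·[24.1·4.6·0.51 + 24.1·10.3·0.47 + 4.6·10.3·0.57] = 708.06 + 400.427 = 1108.49.
Because errors are independent across components, Cov(Tᵢ,Tⱼ) = Cov(Xᵢ,Xⱼ); the off-diagonal part of the true-score variance is the same as above.
True-score variance = [24.1²·0.75 + 4.6²·0.72 + 10.3²·0.90] + 400.427 = 546.324 + 400.427 = 946.75.
Reliability = 946.75 / 1108.49 = 0.854.

0.854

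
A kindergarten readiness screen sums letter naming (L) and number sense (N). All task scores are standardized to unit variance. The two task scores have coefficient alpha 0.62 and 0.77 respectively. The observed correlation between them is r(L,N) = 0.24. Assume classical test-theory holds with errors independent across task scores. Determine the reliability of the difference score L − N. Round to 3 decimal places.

Var(L−N) = 1 + 1 − 2·0.24 = 2 − 0.48 = 1.52.
Because errors are independent across components, Cov(Tᵢ,Tⱼ) = Cov(Xᵢ,Xⱼ); the off-diagonal part of the true-score variance is the same as above.
True-score variance = [0.62 + 0.77] − 0.48 = 1.39 − 0.48 = 0.91.
Reliability = 0.91 / 1.52 = 0.599.

0.599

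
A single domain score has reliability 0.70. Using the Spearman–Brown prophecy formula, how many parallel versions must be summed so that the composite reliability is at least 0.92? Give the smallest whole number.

5

k ≥ ρ*(1−ρ₁)/(ρ₁(1−ρ*)) = 0.92·0.30 / (0.70·0.08) = 4.929.
Smallest integer k = 5.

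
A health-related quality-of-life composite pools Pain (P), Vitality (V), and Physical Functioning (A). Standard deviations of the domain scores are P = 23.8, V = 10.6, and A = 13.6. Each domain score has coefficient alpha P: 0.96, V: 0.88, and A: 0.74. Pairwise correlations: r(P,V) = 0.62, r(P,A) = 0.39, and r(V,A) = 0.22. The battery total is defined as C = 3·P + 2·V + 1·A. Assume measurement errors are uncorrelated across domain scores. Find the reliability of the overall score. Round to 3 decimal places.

Var(C) = 3²·23.8² + 2²·10.6² + 13.6² + 2·[6·23.8·10.6·0.62 + 3·23.8·13.6·0.39 + 2·10.6·13.6·0.22] = 5732.36 + 2761.24 = 8493.6.
Because errors are independent across components, Cov(Tᵢ,Tⱼ) = Cov(Xᵢ,Xⱼ); the off-diagonal part of the true-score variance is the same as above.
True-score variance = [3²·23.8²·0.96 + 2²·10.6²·0.88 + 13.6²·0.74] + 2761.24 = 5426.42 + 2761.24 = 8187.65.
Reliability = 8187.65 / 8493.6 = 0.964.

0.964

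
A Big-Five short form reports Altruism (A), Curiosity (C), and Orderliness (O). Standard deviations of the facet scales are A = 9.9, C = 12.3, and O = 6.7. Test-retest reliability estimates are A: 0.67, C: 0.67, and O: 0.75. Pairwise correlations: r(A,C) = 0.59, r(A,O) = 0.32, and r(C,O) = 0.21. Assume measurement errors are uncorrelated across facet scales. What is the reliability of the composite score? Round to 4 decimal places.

Var(A+C+O) = 9.9² + 12.3² + 6.7² + 2·[9.9·12.3·0.59 + 9.9·6.7·0.32 + 12.3·6.7·0.21] = 294.19 + 220.752 = 514.942.
With uncorrelated errors the cross-covariances are all true-score covariance, so they carry over unchanged; only the diagonal terms shrink to ρᵢσᵢ².
True-score variance = [9.9²·0.67 + 12.3²·0.67 + 6.7²·0.75] + 220.752 = 200.699 + 220.752 = 421.451.
Reliability = 421.451 / 514.942 = 0.8184.

0.8184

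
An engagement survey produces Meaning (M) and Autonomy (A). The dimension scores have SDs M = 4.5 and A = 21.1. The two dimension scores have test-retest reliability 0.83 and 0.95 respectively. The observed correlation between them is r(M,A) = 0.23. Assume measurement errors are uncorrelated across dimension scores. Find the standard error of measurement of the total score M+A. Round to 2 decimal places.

Var(total) = 465.46 + 43.677 = 509.137.
True-score variance = 439.757 + 43.677 = 483.434, so reliability = 0.9495.
Error variance = 509.137 − 483.434 = 25.703; SEM = √25.703 = 5.07.

5.07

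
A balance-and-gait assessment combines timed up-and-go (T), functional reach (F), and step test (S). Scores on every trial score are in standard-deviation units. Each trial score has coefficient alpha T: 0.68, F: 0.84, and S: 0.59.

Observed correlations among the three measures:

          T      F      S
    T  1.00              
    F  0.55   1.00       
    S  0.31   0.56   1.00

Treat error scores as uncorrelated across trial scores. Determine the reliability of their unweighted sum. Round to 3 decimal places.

Var(T+F+S) = 3 + 2·[0.55 + 0.31 + 0.56] = 3 + 2.84 = 5.84.
Because errors are independent across components, Cov(Tᵢ,Tⱼ) = Cov(Xᵢ,Xⱼ); the off-diagonal part of the true-score variance is the same as above.
True-score variance = [0.68 + 0.84 + 0.59] + 2.84 = 2.11 + 2.84 = 4.95.
Reliability = 4.95 / 5.84 = 0.848.

0.848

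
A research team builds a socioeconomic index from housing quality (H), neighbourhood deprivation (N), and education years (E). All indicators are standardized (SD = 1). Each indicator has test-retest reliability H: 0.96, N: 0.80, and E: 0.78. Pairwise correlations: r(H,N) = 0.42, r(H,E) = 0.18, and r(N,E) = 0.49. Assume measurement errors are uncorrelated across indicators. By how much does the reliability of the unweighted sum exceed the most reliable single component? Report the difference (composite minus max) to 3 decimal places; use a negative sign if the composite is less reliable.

-0.049

Var(sum) = 3 + 2.18 = 5.18; true-score variance = 2.54 + 2.18 = 4.72; composite reliability = 0.9112.
Max component reliability = 0.9600.
Difference = 0.9112 − 0.9600 = -0.049.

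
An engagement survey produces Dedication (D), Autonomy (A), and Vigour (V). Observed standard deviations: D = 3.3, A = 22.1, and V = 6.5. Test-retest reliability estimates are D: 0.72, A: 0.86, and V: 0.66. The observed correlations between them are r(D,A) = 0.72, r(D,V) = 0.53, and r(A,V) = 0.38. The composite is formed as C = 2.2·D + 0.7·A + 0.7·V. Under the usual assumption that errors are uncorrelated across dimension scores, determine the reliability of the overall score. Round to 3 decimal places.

0.902

Var(C) = 2.2²·3.3² + 0.7²·22.1² + 0.7²·6.5² + 2·[1.54·3.3·22.1·0.72 + 1.54·3.3·6.5·0.53 + 0.49·22.1·6.5·0.38] = 312.731 + 250.24 = 562.971.
Under uncorrelated errors the observed covariances equal the true-score covariances, so only the own-variance terms attenuate.
True-score variance = [2.2²·3.3²·0.72 + 0.7²·22.1²·0.86 + 0.7²·6.5²·0.66] + 250.24 = 257.429 + 250.24 = 507.669.
Reliability = 507.669 / 562.971 = 0.902.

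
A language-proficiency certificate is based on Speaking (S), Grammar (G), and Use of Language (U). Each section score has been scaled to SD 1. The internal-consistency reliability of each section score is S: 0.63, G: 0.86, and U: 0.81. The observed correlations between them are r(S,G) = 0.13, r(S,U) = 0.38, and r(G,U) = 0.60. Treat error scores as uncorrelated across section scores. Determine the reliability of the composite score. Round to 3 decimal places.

0.866

Var(S+G+U) = 3 + 2·[0.13 + 0.38 + 0.60] = 3 + 2.22 = 5.22.
Under uncorrelated errors the observed covariances equal the true-score covariances, so only the own-variance terms attenuate.
True-score variance = [0.63 + 0.86 + 0.81] + 2.22 = 2.3 + 2.22 = 4.52.
Reliability = 4.52 / 5.22 = 0.866.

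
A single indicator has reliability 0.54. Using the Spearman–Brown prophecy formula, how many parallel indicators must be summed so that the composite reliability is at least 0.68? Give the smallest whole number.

k ≥ ρ*(1−ρ₁)/(ρ₁(1−ρ*)) = 0.68·0.46 / (0.54·0.32) = 1.810.
Smallest integer k = 2.

2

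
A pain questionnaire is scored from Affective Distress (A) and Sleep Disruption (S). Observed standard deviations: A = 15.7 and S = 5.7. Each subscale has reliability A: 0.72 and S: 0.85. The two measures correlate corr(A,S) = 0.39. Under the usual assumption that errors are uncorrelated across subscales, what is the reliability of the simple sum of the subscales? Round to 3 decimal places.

Var(A+S) = 15.7² + 5.7² + 2·[15.7·5.7·0.39] = 278.98 + 69.8022 = 348.782.
Because errors are independent across components, Cov(Tᵢ,Tⱼ) = Cov(Xᵢ,Xⱼ); the off-diagonal part of the true-score variance is the same as above.
True-score variance = [15.7²·0.72 + 5.7²·0.85] + 69.8022 = 205.089 + 69.8022 = 274.891.
Reliability = 274.891 / 348.782 = 0.788.

0.788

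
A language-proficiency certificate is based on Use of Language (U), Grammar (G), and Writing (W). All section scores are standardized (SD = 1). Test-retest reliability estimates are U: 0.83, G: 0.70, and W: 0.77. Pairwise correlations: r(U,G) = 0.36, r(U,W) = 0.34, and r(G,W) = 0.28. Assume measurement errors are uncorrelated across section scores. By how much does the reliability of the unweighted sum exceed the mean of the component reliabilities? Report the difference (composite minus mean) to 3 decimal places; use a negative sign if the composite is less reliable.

Var(sum) = 3 + 1.96 = 4.96; true-score variance = 2.3 + 1.96 = 4.26; composite reliability = 0.8589.
Mean component reliability = 0.7667.
Difference = 0.8589 − 0.7667 = 0.092.

0.092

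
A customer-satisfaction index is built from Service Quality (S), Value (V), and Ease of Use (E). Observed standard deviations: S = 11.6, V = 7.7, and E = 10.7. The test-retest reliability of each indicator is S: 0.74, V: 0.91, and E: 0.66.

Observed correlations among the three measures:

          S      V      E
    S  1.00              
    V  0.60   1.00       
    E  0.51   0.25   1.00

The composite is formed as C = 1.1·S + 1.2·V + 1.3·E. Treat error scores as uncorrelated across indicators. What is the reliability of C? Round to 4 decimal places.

Var(C) = 1.1²·11.6² + 1.2²·7.7² + 1.3²·10.7² + 2·[1.32·11.6·7.7·0.60 + 1.43·11.6·10.7·0.51 + 1.56·7.7·10.7·0.25] = 441.683 + 386.789 = 828.472.
Under uncorrelated errors the observed covariances equal the true-score covariances, so only the own-variance terms attenuate.
True-score variance = [1.1²·11.6²·0.74 + 1.2²·7.7²·0.91 + 1.3²·10.7²·0.66] + 386.789 = 325.881 + 386.789 = 712.669.
Reliability = 712.669 / 828.472 = 0.8602.

0.8602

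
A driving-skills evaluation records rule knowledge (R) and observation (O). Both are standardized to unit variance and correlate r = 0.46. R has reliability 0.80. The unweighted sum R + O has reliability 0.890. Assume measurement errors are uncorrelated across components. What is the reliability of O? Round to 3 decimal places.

0.879

Var(R+O) = 2 + 2·0.46 = 2.920.
True-score variance = ρ_R + ρ_O + 2·0.46, so 0.890 = (0.80 + ρ_O + 0.92) / 2.920.
ρ_O = 0.890·2.920 − 0.80 − 0.92 = 0.879.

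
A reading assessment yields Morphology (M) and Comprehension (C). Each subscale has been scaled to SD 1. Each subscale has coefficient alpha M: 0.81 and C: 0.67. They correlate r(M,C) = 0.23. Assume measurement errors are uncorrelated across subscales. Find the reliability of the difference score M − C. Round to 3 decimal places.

Var(M−C) = 1 + 1 − 2·0.23 = 2 − 0.46 = 1.54.
With uncorrelated errors the cross-covariances are all true-score covariance, so they carry over unchanged; only the diagonal terms shrink to ρᵢσᵢ².
True-score variance = [0.81 + 0.67] − 0.46 = 1.48 − 0.46 = 1.02.
Reliability = 1.02 / 1.54 = 0.662.

0.662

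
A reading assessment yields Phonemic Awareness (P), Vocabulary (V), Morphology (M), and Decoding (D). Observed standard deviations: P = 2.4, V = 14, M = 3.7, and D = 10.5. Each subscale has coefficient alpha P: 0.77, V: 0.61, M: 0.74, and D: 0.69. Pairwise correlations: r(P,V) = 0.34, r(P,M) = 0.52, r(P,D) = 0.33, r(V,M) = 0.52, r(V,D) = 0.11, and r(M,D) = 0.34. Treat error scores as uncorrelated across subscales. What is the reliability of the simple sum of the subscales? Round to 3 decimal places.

0.763

Var(P+V+M+D) = 2.4² + 14² + 3.7² + 10.5² + 2·[2.4·14·0.34 + 2.4·3.7·0.52 + 2.4·10.5·0.33 + 14·3.7·0.52 + 14·10.5·0.11 + 3.7·10.5·0.34] = 325.7 + 161.345 = 487.045.
Because errors are independent across components, Cov(Tᵢ,Tⱼ) = Cov(Xᵢ,Xⱼ); the off-diagonal part of the true-score variance is the same as above.
True-score variance = [2.4²·0.77 + 14²·0.61 + 3.7²·0.74 + 10.5²·0.69] + 161.345 = 210.198 + 161.345 = 371.543.
Reliability = 371.543 / 487.045 = 0.763.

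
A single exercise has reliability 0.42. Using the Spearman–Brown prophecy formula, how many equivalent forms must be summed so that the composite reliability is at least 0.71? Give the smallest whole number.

k ≥ ρ*(1−ρ₁)/(ρ₁(1−ρ*)) = 0.71·0.58 / (0.42·0.29) = 3.381.
Smallest integer k = 4.

4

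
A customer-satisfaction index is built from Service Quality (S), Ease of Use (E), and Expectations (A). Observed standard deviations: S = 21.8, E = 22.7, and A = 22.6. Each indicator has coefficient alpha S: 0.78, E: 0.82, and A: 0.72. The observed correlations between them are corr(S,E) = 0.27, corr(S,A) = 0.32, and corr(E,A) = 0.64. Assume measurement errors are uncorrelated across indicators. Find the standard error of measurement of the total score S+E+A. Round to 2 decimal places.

18.45

Var(total) = 1501.29 + 1239.21 = 2740.5.
True-score variance = 1160.97 + 1239.21 = 2400.18, so reliability = 0.8758.
Error variance = 2740.5 − 2400.18 = 340.318; SEM = √340.318 = 18.45.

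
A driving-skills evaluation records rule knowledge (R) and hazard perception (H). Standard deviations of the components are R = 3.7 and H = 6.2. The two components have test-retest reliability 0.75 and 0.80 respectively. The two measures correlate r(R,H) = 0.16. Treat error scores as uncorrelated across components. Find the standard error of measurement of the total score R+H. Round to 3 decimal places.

Var(total) = 52.13 + 7.3408 = 59.4708.
True-score variance = 41.0195 + 7.3408 = 48.3603, so reliability = 0.8132.
Error variance = 59.4708 − 48.3603 = 11.1105; SEM = √11.1105 = 3.333.

3.333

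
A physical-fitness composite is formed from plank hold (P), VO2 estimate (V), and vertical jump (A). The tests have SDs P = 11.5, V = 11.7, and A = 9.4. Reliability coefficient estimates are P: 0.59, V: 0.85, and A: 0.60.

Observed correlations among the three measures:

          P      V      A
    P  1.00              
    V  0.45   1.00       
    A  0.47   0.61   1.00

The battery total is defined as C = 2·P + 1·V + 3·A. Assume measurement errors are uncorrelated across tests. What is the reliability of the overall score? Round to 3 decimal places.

0.795

Var(C) = 2²·11.5² + 11.7² + 3²·9.4² + 2·[2·11.5·11.7·0.45 + 6·11.5·9.4·0.47 + 3·11.7·9.4·0.61] = 1461.13 + 1254.4 = 2715.53.
With uncorrelated errors the cross-covariances are all true-score covariance, so they carry over unchanged; only the diagonal terms shrink to ρᵢσᵢ².
True-score variance = [2²·11.5²·0.59 + 11.7²·0.85 + 3²·9.4²·0.60] + 1254.4 = 905.611 + 1254.4 = 2160.01.
Reliability = 2160.01 / 2715.53 = 0.795.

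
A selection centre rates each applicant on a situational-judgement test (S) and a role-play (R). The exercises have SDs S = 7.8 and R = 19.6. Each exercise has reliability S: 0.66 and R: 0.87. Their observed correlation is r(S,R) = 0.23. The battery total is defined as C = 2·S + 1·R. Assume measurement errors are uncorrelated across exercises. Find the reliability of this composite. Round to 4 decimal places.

0.8273

Var(C) = 2²·7.8² + 19.6² + 2·[2·7.8·19.6·0.23] = 627.52 + 140.65 = 768.17.
Under uncorrelated errors the observed covariances equal the true-score covariances, so only the own-variance terms attenuate.
True-score variance = [2²·7.8²·0.66 + 19.6²·0.87] + 140.65 = 494.837 + 140.65 = 635.486.
Reliability = 635.486 / 768.17 = 0.8273.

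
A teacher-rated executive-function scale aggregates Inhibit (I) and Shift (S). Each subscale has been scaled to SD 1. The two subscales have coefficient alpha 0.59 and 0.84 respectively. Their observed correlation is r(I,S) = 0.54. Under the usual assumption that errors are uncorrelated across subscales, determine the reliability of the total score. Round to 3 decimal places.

Var(I+S) = 2 + 2·[0.54] = 2 + 1.08 = 3.08.
Under uncorrelated errors the observed covariances equal the true-score covariances, so only the own-variance terms attenuate.
True-score variance = [0.59 + 0.84] + 1.08 = 1.43 + 1.08 = 2.51.
Reliability = 2.51 / 3.08 = 0.815.

0.815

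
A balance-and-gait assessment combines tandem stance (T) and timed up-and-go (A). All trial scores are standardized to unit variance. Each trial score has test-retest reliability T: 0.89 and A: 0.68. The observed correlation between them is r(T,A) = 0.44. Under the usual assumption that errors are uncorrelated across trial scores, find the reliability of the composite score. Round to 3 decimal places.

Var(T+A) = 2 + 2·[0.44] = 2 + 0.88 = 2.88.
Under uncorrelated errors the observed covariances equal the true-score covariances, so only the own-variance terms attenuate.
True-score variance = [0.89 + 0.68] + 0.88 = 1.57 + 0.88 = 2.45.
Reliability = 2.45 / 2.88 = 0.851.

0.851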